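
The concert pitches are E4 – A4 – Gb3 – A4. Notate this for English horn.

Written C4 sounds as F3 on the English horn, so concert pitches are written a perfect fifth up.
E4 becomes B4
A4 becomes E5
Gb3 becomes Db4
A4 becomes E5

B4 E5 Db4 E5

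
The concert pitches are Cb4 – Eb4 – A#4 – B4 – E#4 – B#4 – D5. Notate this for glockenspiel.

Cb2 Eb2 A#2 B2 E#2 B#2 D3

Written C4 sounds as C6 on the glockenspiel, so concert pitches are written a perfect fifteenth down.
Cb4 -> Cb2
Eb4 -> Eb2
A#4 -> A#2
B4 -> B2
E#4 -> E#2
B#4 -> B#2
D5 -> D3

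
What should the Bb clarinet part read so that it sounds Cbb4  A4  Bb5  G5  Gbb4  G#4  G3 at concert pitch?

Written C4 sounds as Bb3 on the Bb clarinet, so concert pitches are written a major second up.
Cbb4 to Dbb4
A4 to B4
Bb5 to C6
G5 to A5
Gbb4 to Abb4
G#4 to A#4
G3 to A3

Dbb4 B4 C6 A5 Abb4 A#4 A3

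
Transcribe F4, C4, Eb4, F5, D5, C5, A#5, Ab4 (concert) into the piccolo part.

F3 C3 Eb3 F4 D4 C4 A#4 Ab3

The piccolo sounds a perfect octave above written, so the written part must be a perfect octave below concert — transpose each note down.
F4 to F3
C4 to C3
Eb4 to Eb3
F5 to F4
D5 to D4
C5 to C4
A#5 to A#4
Ab4 to Ab3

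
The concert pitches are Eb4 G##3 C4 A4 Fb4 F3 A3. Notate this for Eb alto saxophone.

C5 E##4 A4 F#5 Db5 D4 F#4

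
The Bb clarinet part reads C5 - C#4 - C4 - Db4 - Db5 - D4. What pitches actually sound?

The Bb clarinet sounds a major second below written, so transpose each written note down a major second.
C5 -> Bb4
C#4 -> B3
C4 -> Bb3
Db4 -> Cb4
Db5 -> Cb5
D4 -> C4

Bb4 B3 Bb3 Cb4 Cb5 C4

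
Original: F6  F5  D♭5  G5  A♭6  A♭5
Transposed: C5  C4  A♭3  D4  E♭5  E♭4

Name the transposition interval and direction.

Take the first pair: F6 → C5. F to C spans 11 letter names, so the interval is some kind of eleventh.
C5 to F6 is 17 semitones, which makes it a perfect eleventh; the second version is lower, so the direction is down.
Checking another pair — Ab5 → Eb4 — gives the same interval.

down a perfect eleventh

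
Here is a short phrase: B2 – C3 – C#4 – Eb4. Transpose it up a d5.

B2: a fifth up reaches F, and 6 semitones makes it F3.
C3 up a diminished fifth is Gb3.
C#4: a fifth up reaches G, and 6 semitones makes it G4.
Eb4: a fifth up reaches B, and 6 semitones makes it Bbb4.

F3 Gb3 G4 Bbb4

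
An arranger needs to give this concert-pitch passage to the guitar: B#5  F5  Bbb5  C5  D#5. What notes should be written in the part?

B#6 F6 Bbb6 C6 D#6

The guitar sounds a perfect octave below written, so the written part must be a perfect octave above concert — transpose each note up.
B#5 becomes B#6
F5 becomes F6
Bbb5 becomes Bbb6
C5 becomes C6
D#5 becomes D#6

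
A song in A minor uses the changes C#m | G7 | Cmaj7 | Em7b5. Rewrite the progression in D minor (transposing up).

A minor up to D minor is a perfect fourth; each chord root moves by that interval while the quality stays the same.
C#m: root C# up a perfect fourth → F#, giving F#m.
G7: root G up a perfect fourth → C, giving C7.
Cmaj7: root C up a perfect fourth → F, giving Fmaj7.
Em7b5: root E up a perfect fourth → A, giving Am7b5.

F#m C7 Fmaj7 Am7b5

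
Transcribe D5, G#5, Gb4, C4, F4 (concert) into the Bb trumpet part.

Written C4 sounds as Bb3 on the Bb trumpet, so concert pitches are written a major second up.
D5 -> E5
G#5 -> A#5
Gb4 -> Ab4
C4 -> D4
F4 -> G4

E5 A#5 Ab4 D4 G4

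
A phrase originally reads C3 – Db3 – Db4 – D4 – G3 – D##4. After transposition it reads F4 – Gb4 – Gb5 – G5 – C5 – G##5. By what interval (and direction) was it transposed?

up a perfect eleventh

From C3 to F4 is 11 letter names — an eleventh of some quality.
C3 to F4 is 17 semitones, which makes it a perfect eleventh; the second version is higher, so the direction is up.
Checking another pair — D##4 → G##5 — gives the same interval.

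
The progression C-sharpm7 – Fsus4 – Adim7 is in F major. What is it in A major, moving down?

E#m7 Asus4 C#dim7

F major down to A major is a minor sixth; each chord root moves by that interval while the quality stays the same.
C-sharpm7: root C-sharp down a minor sixth → E#, giving E#m7.
Fsus4: root F down a minor sixth → A, giving Asus4.
Adim7: root A down a minor sixth → C#, giving C#dim7.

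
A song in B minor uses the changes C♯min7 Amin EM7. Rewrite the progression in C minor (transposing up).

B minor up to C minor is a minor second; each chord root moves by that interval while the quality stays the same.
C♯min7: root C♯ up a minor second → D, giving Dmin7.
Amin: root A up a minor second → Bb, giving Bbmin.
EM7: root E up a minor second → F, giving FM7.

Dmin7 Bbmin FM7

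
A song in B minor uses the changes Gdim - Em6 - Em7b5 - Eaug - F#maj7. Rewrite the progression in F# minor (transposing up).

Ddim Bm6 Bm7b5 Baug C#maj7

B minor up to F# minor is a perfect fifth; each chord root moves by that interval while the quality stays the same.
Gdim: root G up a perfect fifth → D, giving Ddim.
Em6: root E up a perfect fifth → B, giving Bm6.
Em7b5: root E up a perfect fifth → B, giving Bm7b5.
Eaug: root E up a perfect fifth → B, giving Baug.
F#maj7: root F# up a perfect fifth → C#, giving C#maj7.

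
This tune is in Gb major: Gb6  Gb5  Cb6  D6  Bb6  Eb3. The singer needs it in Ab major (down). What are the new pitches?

Ab5 Ab4 Db5 E5 C6 F2

Gb major to Ab major down is a minor seventh, so every note moves down by that interval.
Gb6 gives Ab5
Gb5 gives Ab4
Cb6 gives Db5
D6 gives E5
Bb6 gives C6
Eb3 gives F2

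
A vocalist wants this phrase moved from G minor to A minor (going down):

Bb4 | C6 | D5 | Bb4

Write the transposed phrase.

G minor to A minor down is a minor seventh, so every note moves down by that interval.
Bb4 to C4
C6 to D5
D5 to E4
Bb4 to C4

C4 D5 E4 C4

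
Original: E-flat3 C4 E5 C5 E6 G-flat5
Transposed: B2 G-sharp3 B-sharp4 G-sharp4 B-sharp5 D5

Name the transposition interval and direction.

From Eb3 to B2 is 4 letter names — a fourth of some quality.
B2 to Eb3 is 4 semitones, which makes it a diminished fourth; the second version is lower, so the direction is down.
Checking another pair — Gb5 → D5 — gives the same interval.

down a diminished fourth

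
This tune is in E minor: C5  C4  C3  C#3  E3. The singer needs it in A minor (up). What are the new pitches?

From E up to A is a perfect fourth; apply that to each pitch.
C5 to F5
C4 to F4
C3 to F3
C#3 to F#3
E3 to A3

F5 F4 F3 F#3 A3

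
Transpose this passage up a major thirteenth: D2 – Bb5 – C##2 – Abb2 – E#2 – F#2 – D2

D2 becomes B3
Bb5 becomes G7
C##2 becomes A##3
Abb2 becomes Fb4
E#2 becomes C##4
F#2 becomes D#4
D2 becomes B3

B3 G7 A##3 Fb4 C##4 D#4 B3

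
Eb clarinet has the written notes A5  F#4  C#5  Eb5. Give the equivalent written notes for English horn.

G6 E5 B5 Db6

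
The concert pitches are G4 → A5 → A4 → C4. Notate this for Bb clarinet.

Written C4 sounds as Bb3 on the Bb clarinet, so concert pitches are written a major second up.
G4 -> A4
A5 -> B5
A4 -> B4
C4 -> D4

A4 B5 B4 D4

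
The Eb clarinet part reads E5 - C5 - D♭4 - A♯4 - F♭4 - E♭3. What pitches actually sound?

G5 Eb5 Fb4 C#5 Abb4 Gb3

The Eb clarinet sounds a minor third above written, so transpose each written note up a minor third.
E5 becomes G5
C5 becomes Eb5
Db4 becomes Fb4
A#4 becomes C#5
Fb4 becomes Abb4
Eb3 becomes Gb3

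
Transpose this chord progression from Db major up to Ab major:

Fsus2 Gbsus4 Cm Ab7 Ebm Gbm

Csus2 Dbsus4 Gm Eb7 Bbm Dbm

Db major up to Ab major is a perfect fifth; each chord root moves by that interval while the quality stays the same.
Fsus2: root F up a perfect fifth → C, giving Csus2.
Gbsus4: root Gb up a perfect fifth → Db, giving Dbsus4.
Cm: root C up a perfect fifth → G, giving Gm.
Ab7: root Ab up a perfect fifth → Eb, giving Eb7.
Ebm: root Eb up a perfect fifth → Bb, giving Bbm.
Gbm: root Gb up a perfect fifth → Db, giving Dbm.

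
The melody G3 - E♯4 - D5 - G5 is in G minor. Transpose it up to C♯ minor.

G minor to C♯ minor up is an augmented fourth, so every note moves up by that interval.
G3 becomes C#4
E#4 becomes A##4
D5 becomes G#5
G5 becomes C#6

C#4 A##4 G#5 C#6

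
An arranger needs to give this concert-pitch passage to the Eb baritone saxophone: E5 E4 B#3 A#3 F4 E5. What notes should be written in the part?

C#7 C#6 G##5 F##5 D6 C#7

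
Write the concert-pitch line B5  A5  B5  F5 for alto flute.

Written C4 sounds as G3 on the alto flute, so concert pitches are written a perfect fourth up.
B5 -> E6
A5 -> D6
B5 -> E6
F5 -> Bb5

E6 D6 E6 Bb5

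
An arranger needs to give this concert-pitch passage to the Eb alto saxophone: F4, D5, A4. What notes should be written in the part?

D5 B5 F#5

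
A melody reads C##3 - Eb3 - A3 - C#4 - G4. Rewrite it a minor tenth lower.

A##1 C2 F#2 A#2 E3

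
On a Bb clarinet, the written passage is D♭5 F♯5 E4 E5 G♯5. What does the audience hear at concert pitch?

Cb5 E5 D4 D5 F#5

The Bb clarinet sounds a major second below written, so transpose each written note down a major second.
Db5 becomes Cb5
F#5 becomes E5
E4 becomes D4
E5 becomes D5
G#5 becomes F#5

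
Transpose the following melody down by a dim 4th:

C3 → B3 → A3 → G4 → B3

G#2 F##3 E#3 D#4 F##3

C3: a fourth down reaches G, and 4 semitones makes it G#2.
B3 down a diminished fourth is F##3.
A3 down a diminished fourth is E#3.
G4: a fourth down reaches D, and 4 semitones makes it D#4.
A diminished fourth down from B3 gives F##3.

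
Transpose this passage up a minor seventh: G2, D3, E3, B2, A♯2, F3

F3 C4 D4 A3 G#3 Eb4

G2 up a minor seventh is F3.
D3 up a minor seventh is C4.
E3: a seventh up reaches D, and 10 semitones makes it D4.
A minor seventh up from B2 gives A3.
A minor seventh up from A#2 gives G#3.
F3 up a minor seventh is Eb4.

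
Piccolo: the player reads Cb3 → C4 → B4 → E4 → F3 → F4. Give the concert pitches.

The piccolo sounds a perfect octave above written, so transpose each written note up a perfect octave.
Cb3 -> Cb4
C4 -> C5
B4 -> B5
E4 -> E5
F3 -> F4
F4 -> F5

Cb4 C5 B5 E5 F4 F5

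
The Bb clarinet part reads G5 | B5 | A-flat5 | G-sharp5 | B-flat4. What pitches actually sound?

F5 A5 Gb5 F#5 Ab4

The Bb clarinet sounds a major second below written, so transpose each written note down a major second.
G5 gives F5
B5 gives A5
Ab5 gives Gb5
G#5 gives F#5
Bb4 gives Ab4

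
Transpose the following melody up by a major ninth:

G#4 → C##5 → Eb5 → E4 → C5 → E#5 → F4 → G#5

A major ninth up from G#4 gives A#5.
A major ninth up from C##5 gives D##6.
Eb5: a ninth up reaches F, and 14 semitones makes it F6.
E4 up a major ninth is F#5.
A major ninth up from C5 gives D6.
E#5 up a major ninth is F##6.
F4 up a major ninth is G5.
G#5: a ninth up reaches A, and 14 semitones makes it A#6.

A#5 D##6 F6 F#5 D6 F##6 G5 A#6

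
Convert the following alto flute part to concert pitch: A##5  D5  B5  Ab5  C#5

E##5 A4 F#5 Eb5 G#4

The alto flute sounds a perfect fourth below written, so transpose each written note down a perfect fourth.
A##5 → E##5
D5 → A4
B5 → F#5
Ab5 → Eb5
C#5 → G#4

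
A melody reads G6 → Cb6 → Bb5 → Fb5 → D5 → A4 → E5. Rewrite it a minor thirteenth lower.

B4 Eb4 D4 Ab3 F#3 C#3 G#3

G6 gives B4
Cb6 gives Eb4
Bb5 gives D4
Fb5 gives Ab3
D5 gives F#3
A4 gives C#3
E5 gives G#3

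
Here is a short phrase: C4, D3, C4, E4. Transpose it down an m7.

D3 E2 D3 F#3

C4: a seventh down reaches D, and 10 semitones makes it D3.
D3 down a minor seventh is E2.
A minor seventh down from C4 gives D3.
E4: a seventh down reaches F, and 10 semitones makes it F#3.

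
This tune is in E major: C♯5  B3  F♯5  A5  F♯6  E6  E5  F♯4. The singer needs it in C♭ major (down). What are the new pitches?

Ab4 Gb3 Db5 Fb5 Db6 Cb6 Cb5 Db4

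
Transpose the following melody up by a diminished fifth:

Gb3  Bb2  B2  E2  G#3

Dbb4 Fb3 F3 Bb2 D4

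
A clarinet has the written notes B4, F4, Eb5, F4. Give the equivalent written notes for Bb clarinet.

A#4 E4 D5 E4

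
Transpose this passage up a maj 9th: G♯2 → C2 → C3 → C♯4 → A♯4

A#3 D3 D4 D#5 B#5

G#2 -> A#3
C2 -> D3
C3 -> D4
C#4 -> D#5
A#4 -> B#5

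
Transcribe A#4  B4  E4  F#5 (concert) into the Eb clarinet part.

F##4 G#4 C#4 D#5

The Eb clarinet sounds a minor third above written, so the written part must be a minor third below concert — transpose each note down.
A#4 → F##4
B4 → G#4
E4 → C#4
F#5 → D#5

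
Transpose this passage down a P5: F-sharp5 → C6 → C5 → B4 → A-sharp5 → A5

F#5 becomes B4
C6 becomes F5
C5 becomes F4
B4 becomes E4
A#5 becomes D#5
A5 becomes D5

B4 F5 F4 E4 D#5 D5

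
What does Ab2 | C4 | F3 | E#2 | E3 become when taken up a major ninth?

Ab2 up a major ninth is Bb3.
C4 up a major ninth is D5.
F3: a ninth up reaches G, and 14 semitones makes it G4.
A major ninth up from E#2 gives F##3.
A major ninth up from E3 gives F#4.

Bb3 D5 G4 F##3 F#4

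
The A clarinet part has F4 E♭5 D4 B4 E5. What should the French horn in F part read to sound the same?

First find concert pitch: the A clarinet sounds a minor third below written, so F4 E♭5 D4 B4 E5 sounds D4 C5 B3 G#4 C#5.
Then write for French horn in F: it sounds a perfect fifth below written, so the part must be a perfect fifth above concert.
D4 → A4
C5 → G5
B3 → F#4
G#4 → D#5
C#5 → G#5

A4 G5 F#4 D#5 G#5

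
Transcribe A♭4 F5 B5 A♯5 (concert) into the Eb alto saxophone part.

F5 D6 G#6 F##6

The Eb alto saxophone sounds a major sixth below written, so the written part must be a major sixth above concert — transpose each note up.
Ab4 to F5
F5 to D6
B5 to G#6
A#5 to F##6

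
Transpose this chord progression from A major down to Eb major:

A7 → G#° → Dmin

A major down to Eb major is an augmented fourth; each chord root moves by that interval while the quality stays the same.
A7: root A down an augmented fourth → Eb, giving Eb7.
G#°: root G# down an augmented fourth → D, giving D°.
Dmin: root D down an augmented fourth → Ab, giving Abmin.

Eb7 D° Abmin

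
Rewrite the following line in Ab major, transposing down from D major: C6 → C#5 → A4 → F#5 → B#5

From D down to Ab is an augmented fourth; apply that to each pitch.
C6 gives Gb5
C#5 gives G4
A4 gives Eb4
F#5 gives C5
B#5 gives F#5

Gb5 G4 Eb4 C5 F#5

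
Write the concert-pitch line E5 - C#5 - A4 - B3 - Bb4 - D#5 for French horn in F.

Written C4 sounds as F3 on the French horn in F, so concert pitches are written a perfect fifth up.
E5 gives B5
C#5 gives G#5
A4 gives E5
B3 gives F#4
Bb4 gives F5
D#5 gives A#5

B5 G#5 E5 F#4 F5 A#5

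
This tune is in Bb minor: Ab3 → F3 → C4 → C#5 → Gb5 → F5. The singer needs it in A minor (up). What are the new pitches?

G4 E4 B4 B#5 F6 E6

Bb minor to A minor up is a major seventh, so every note moves up by that interval.
Ab3 becomes G4
F3 becomes E4
C4 becomes B4
C#5 becomes B#5
Gb5 becomes F6
F5 becomes E6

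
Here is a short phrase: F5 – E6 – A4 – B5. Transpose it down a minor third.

F5 to D5
E6 to C#6
A4 to F#4
B5 to G#5

D5 C#6 F#4 G#5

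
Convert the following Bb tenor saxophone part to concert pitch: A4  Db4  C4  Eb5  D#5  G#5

G3 Cb3 Bb2 Db4 C#4 F#4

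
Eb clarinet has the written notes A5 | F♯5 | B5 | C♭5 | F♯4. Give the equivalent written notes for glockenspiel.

C4 A3 D4 Ebb3 A2

First find concert pitch: the Eb clarinet sounds a minor third above written, so A5 F♯5 B5 C♭5 F♯4 sounds C6 A5 D6 Ebb5 A4.
Then write for glockenspiel: it sounds a perfect fifteenth above written, so the part must be a perfect fifteenth below concert.
C6 → C4
A5 → A3
D6 → D4
Ebb5 → Ebb3
A4 → A2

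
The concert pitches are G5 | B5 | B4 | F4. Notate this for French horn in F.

D6 F#6 F#5 C5

The French horn in F sounds a perfect fifth below written, so the written part must be a perfect fifth above concert — transpose each note up.
G5 gives D6
B5 gives F#6
B4 gives F#5
F4 gives C5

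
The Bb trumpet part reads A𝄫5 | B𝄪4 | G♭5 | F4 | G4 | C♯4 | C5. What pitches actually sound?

Gbb5 A##4 Fb5 Eb4 F4 B3 Bb4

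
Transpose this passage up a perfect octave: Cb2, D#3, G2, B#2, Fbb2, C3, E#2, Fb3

Cb2 becomes Cb3
D#3 becomes D#4
G2 becomes G3
B#2 becomes B#3
Fbb2 becomes Fbb3
C3 becomes C4
E#2 becomes E#3
Fb3 becomes Fb4

Cb3 D#4 G3 B#3 Fbb3 C4 E#3 Fb4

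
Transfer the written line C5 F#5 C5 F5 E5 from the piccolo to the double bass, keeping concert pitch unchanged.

First find concert pitch: the piccolo sounds a perfect octave above written, so C5 F#5 C5 F5 E5 sounds C6 F#6 C6 F6 E6.
Then write for double bass: it sounds a perfect octave below written, so the part must be a perfect octave above concert.
C6 → C7
F#6 → F#7
C6 → C7
F6 → F7
E6 → E7

C7 F#7 C7 F7 E7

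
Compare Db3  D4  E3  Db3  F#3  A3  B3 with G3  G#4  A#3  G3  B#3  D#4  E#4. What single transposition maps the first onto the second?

up an augmented fourth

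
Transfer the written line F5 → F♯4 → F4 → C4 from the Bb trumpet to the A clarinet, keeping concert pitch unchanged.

First find concert pitch: the Bb trumpet sounds a major second below written, so F5 F♯4 F4 C4 sounds Eb5 E4 Eb4 Bb3.
Then write for A clarinet: it sounds a minor third below written, so the part must be a minor third above concert.
Eb5 → Gb5
E4 → G4
Eb4 → Gb4
Bb3 → Db4

Gb5 G4 Gb4 Db4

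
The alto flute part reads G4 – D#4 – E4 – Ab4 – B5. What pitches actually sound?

D4 A#3 B3 Eb4 F#5

Written C4 on the alto flute sounds as G3, a perfect fourth lower; apply that shift to every note.
G4 → D4
D#4 → A#3
E4 → B3
Ab4 → Eb4
B5 → F#5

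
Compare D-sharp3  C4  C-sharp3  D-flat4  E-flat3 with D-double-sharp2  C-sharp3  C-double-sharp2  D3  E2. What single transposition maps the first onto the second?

From D#3 to D##2 is 8 letter names — an octave of some quality.
D##2 to D#3 is 11 semitones, which makes it a diminished octave; the second version is lower, so the direction is down.
Checking another pair — Eb3 → E2 — gives the same interval.

down a diminished octave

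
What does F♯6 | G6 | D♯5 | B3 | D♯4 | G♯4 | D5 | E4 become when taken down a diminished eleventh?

C##5 D#5 A##3 F##2 A##2 D##3 A#3 B#2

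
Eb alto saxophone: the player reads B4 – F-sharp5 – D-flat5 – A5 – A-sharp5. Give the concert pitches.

D4 A4 Fb4 C5 C#5

The Eb alto saxophone sounds a major sixth below written, so transpose each written note down a major sixth.
B4 to D4
F#5 to A4
Db5 to Fb4
A5 to C5
A#5 to C#5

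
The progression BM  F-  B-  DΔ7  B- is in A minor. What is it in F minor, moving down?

A minor down to F minor is a major third; each chord root moves by that interval while the quality stays the same.
BM: root B down a major third → G, giving GM.
F-: root F down a major third → Db, giving Db-.
B-: root B down a major third → G, giving G-.
DΔ7: root D down a major third → Bb, giving BbΔ7.
B-: root B down a major third → G, giving G-.

GM Db- G- BbΔ7 G-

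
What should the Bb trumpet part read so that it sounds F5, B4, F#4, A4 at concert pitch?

Written C4 sounds as Bb3 on the Bb trumpet, so concert pitches are written a major second up.
F5 to G5
B4 to C#5
F#4 to G#4
A4 to B4

G5 C#5 G#4 B4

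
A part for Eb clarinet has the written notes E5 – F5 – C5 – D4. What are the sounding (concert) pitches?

The Eb clarinet sounds a minor third above written, so transpose each written note up a minor third.
E5 -> G5
F5 -> Ab5
C5 -> Eb5
D4 -> F4

G5 Ab5 Eb5 F4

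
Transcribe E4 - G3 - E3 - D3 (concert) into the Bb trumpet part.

F#4 A3 F#3 E3

The Bb trumpet sounds a major second below written, so the written part must be a major second above concert — transpose each note up.
E4 to F#4
G3 to A3
E3 to F#3
D3 to E3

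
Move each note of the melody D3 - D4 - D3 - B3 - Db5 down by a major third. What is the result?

Bb2 Bb3 Bb2 G3 Bbb4

A major third down from D3 gives Bb2.
A major third down from D4 gives Bb3.
A major third down from D3 gives Bb2.
B3: a third down reaches G, and 4 semitones makes it G3.
A major third down from Db5 gives Bbb4.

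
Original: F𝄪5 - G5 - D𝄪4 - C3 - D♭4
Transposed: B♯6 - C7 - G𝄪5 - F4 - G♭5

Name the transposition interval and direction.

up a perfect eleventh

From F##5 to B#6 is 11 letter names — an eleventh of some quality.
F##5 to B#6 is 17 semitones, which makes it a perfect eleventh; the second version is higher, so the direction is up.
Checking another pair — Db4 → Gb5 — gives the same interval.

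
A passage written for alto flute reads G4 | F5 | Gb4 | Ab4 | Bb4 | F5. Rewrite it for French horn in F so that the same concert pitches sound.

A4 G5 Ab4 Bb4 C5 G5

First find concert pitch: the alto flute sounds a perfect fourth below written, so G4 F5 Gb4 Ab4 Bb4 F5 sounds D4 C5 Db4 Eb4 F4 C5.
Then write for French horn in F: it sounds a perfect fifth below written, so the part must be a perfect fifth above concert.
D4 → A4
C5 → G5
Db4 → Ab4
Eb4 → Bb4
F4 → C5
C5 → G5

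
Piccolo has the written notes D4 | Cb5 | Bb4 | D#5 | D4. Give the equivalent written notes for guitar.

D6 Cb7 Bb6 D#7 D6

First find concert pitch: the piccolo sounds a perfect octave above written, so D4 Cb5 Bb4 D#5 D4 sounds D5 Cb6 Bb5 D#6 D5.
Then write for guitar: it sounds a perfect octave below written, so the part must be a perfect octave above concert.
D5 → D6
Cb6 → Cb7
Bb5 → Bb6
D#6 → D#7
D5 → D6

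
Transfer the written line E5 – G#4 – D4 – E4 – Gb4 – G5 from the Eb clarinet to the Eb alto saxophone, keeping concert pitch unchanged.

E6 G#5 D5 E5 Gb5 G6

First find concert pitch: the Eb clarinet sounds a minor third above written, so E5 G#4 D4 E4 Gb4 G5 sounds G5 B4 F4 G4 Bbb4 Bb5.
Then write for Eb alto saxophone: it sounds a major sixth below written, so the part must be a major sixth above concert.
G5 → E6
B4 → G#5
F4 → D5
G4 → E5
Bbb4 → Gb5
Bb5 → G6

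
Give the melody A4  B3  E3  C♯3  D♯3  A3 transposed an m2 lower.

G#4 A#3 D#3 B#2 C##3 G#3

A4: a second down reaches G, and 1 semitone makes it G#4.
A minor second down from B3 gives A#3.
A minor second down from E3 gives D#3.
C#3: a second down reaches B, and 1 semitone makes it B#2.
D#3: a second down reaches C, and 1 semitone makes it C##3.
A3 down a minor second is G#3.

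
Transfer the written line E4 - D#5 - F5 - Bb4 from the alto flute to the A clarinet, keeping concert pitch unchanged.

First find concert pitch: the alto flute sounds a perfect fourth below written, so E4 D#5 F5 Bb4 sounds B3 A#4 C5 F4.
Then write for A clarinet: it sounds a minor third below written, so the part must be a minor third above concert.
B3 → D4
A#4 → C#5
C5 → Eb5
F4 → Ab4

D4 C#5 Eb5 Ab4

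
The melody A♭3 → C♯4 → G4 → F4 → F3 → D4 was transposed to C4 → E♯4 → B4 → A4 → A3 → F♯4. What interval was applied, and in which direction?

up a major third

From Ab3 to C4 is 3 letter names — a third of some quality.
Ab3 to C4 is 4 semitones, which makes it a major third; the second version is higher, so the direction is up.
Checking another pair — D4 → F#4 — gives the same interval.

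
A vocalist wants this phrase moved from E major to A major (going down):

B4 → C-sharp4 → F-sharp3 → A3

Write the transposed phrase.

E major to A major down is a perfect fifth, so every note moves down by that interval.
B4 gives E4
C#4 gives F#3
F#3 gives B2
A3 gives D3

E4 F#3 B2 D3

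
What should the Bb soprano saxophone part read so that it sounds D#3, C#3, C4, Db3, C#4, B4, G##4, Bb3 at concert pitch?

E#3 D#3 D4 Eb3 D#4 C#5 A##4 C4

The Bb soprano saxophone sounds a major second below written, so the written part must be a major second above concert — transpose each note up.
D#3 -> E#3
C#3 -> D#3
C4 -> D4
Db3 -> Eb3
C#4 -> D#4
B4 -> C#5
G##4 -> A##4
Bb3 -> C4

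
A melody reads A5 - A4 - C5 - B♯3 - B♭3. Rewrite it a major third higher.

C#6 C#5 E5 D##4 D4

A5 to C#6
A4 to C#5
C5 to E5
B#3 to D##4
Bb3 to D4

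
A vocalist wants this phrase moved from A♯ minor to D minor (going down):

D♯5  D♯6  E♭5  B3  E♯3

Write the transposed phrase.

G4 G5 Abb4 Eb3 A2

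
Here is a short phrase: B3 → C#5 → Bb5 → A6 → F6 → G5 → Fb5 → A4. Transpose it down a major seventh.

A major seventh down from B3 gives C3.
C#5 down a major seventh is D4.
Bb5: a seventh down reaches C, and 11 semitones makes it Cb5.
A major seventh down from A6 gives Bb5.
A major seventh down from F6 gives Gb5.
G5 down a major seventh is Ab4.
Fb5 down a major seventh is Gbb4.
A4 down a major seventh is Bb3.

C3 D4 Cb5 Bb5 Gb5 Ab4 Gbb4 Bb3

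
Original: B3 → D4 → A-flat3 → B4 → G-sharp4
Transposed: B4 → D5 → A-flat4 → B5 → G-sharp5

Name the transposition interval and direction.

up a perfect octave

From B3 to B4 is 8 letter names — an octave of some quality.
B3 to B4 is 12 semitones, which makes it a perfect octave; the second version is higher, so the direction is up.
Checking another pair — G#4 → G#5 — gives the same interval.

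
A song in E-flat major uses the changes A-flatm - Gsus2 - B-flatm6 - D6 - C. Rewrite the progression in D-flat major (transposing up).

E-flat major up to D-flat major is a minor seventh; each chord root moves by that interval while the quality stays the same.
A-flatm: root A-flat up a minor seventh → Gb, giving Gbm.
Gsus2: root G up a minor seventh → F, giving Fsus2.
B-flatm6: root B-flat up a minor seventh → Ab, giving Abm6.
D6: root D up a minor seventh → C, giving C6.
C: root C up a minor seventh → Bb, giving Bb.

Gbm Fsus2 Abm6 C6 Bb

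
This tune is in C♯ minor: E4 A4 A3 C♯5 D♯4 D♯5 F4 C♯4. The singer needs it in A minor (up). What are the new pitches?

C5 F5 F4 A5 B4 B5 Db5 A4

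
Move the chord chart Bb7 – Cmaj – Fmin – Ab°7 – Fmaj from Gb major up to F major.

A7 Bmaj Emin G°7 Emaj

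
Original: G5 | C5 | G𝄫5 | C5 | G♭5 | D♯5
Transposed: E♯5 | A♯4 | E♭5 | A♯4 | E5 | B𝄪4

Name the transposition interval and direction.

From G5 to E#5 is 3 letter names — a third of some quality.
E#5 to G5 is 2 semitones, which makes it a diminished third; the second version is lower, so the direction is down.
Checking another pair — D#5 → B##4 — gives the same interval.

down a diminished third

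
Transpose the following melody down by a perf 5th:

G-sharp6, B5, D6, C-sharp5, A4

G#6 becomes C#6
B5 becomes E5
D6 becomes G5
C#5 becomes F#4
A4 becomes D4

C#6 E5 G5 F#4 D4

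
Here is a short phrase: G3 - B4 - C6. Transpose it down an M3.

G3 becomes Eb3
B4 becomes G4
C6 becomes Ab5

Eb3 G4 Ab5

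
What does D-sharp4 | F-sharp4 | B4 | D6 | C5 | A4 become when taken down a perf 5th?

D#4 gives G#3
F#4 gives B3
B4 gives E4
D6 gives G5
C5 gives F4
A4 gives D4

G#3 B3 E4 G5 F4 D4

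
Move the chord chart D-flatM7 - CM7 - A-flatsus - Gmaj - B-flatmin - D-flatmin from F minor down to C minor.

AbM7 GM7 Ebsus Dmaj Fmin Abmin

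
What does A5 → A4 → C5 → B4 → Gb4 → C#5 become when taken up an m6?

F6 F5 Ab5 G5 Ebb5 A5

A5 to F6
A4 to F5
C5 to Ab5
B4 to G5
Gb4 to Ebb5
C#5 to A5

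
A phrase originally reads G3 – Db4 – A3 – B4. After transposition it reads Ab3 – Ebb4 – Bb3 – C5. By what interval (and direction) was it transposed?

up a minor second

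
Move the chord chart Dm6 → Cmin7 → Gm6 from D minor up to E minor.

Em6 Dmin7 Am6

D minor up to E minor is a major second; each chord root moves by that interval while the quality stays the same.
Dm6: root D up a major second → E, giving Em6.
Cmin7: root C up a major second → D, giving Dmin7.
Gm6: root G up a major second → A, giving Am6.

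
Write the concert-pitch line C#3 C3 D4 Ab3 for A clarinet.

E3 Eb3 F4 Cb4

Written C4 sounds as A3 on the A clarinet, so concert pitches are written a minor third up.
C#3 becomes E3
C3 becomes Eb3
D4 becomes F4
Ab3 becomes Cb4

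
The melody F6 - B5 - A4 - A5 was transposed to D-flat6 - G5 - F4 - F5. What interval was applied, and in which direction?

down a major third

Take the first pair: F6 → Db6. F to D spans 3 letter names, so the interval is some kind of third.
Db6 to F6 is 4 semitones, which makes it a major third; the second version is lower, so the direction is down.
Checking another pair — A5 → F5 — gives the same interval.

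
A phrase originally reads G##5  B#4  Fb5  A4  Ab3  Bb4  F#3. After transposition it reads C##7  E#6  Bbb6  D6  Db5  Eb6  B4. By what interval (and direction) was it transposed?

up a perfect eleventh

From G##5 to C##7 is 11 letter names — an eleventh of some quality.
G##5 to C##7 is 17 semitones, which makes it a perfect eleventh; the second version is higher, so the direction is up.
Checking another pair — F#3 → B4 — gives the same interval.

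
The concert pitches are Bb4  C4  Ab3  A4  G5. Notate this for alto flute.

Eb5 F4 Db4 D5 C6

The alto flute sounds a perfect fourth below written, so the written part must be a perfect fourth above concert — transpose each note up.
Bb4 → Eb5
C4 → F4
Ab3 → Db4
A4 → D5
G5 → C6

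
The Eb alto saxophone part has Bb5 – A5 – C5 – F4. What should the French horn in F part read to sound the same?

First find concert pitch: the Eb alto saxophone sounds a major sixth below written, so Bb5 A5 C5 F4 sounds Db5 C5 Eb4 Ab3.
Then write for French horn in F: it sounds a perfect fifth below written, so the part must be a perfect fifth above concert.
Db5 → Ab5
C5 → G5
Eb4 → Bb4
Ab3 → Eb4

Ab5 G5 Bb4 Eb4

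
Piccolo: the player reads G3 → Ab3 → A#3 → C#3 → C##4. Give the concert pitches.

The piccolo sounds a perfect octave above written, so transpose each written note up a perfect octave.
G3 to G4
Ab3 to Ab4
A#3 to A#4
C#3 to C#4
C##4 to C##5

G4 Ab4 A#4 C#4 C##5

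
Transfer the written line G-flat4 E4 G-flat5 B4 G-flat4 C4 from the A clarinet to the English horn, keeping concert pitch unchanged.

Bb4 G#4 Bb5 D#5 Bb4 E4

First find concert pitch: the A clarinet sounds a minor third below written, so G-flat4 E4 G-flat5 B4 G-flat4 C4 sounds Eb4 C#4 Eb5 G#4 Eb4 A3.
Then write for English horn: it sounds a perfect fifth below written, so the part must be a perfect fifth above concert.
Eb4 → Bb4
C#4 → G#4
Eb5 → Bb5
G#4 → D#5
Eb4 → Bb4
A3 → E4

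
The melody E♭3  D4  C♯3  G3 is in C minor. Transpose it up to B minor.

D4 C#5 B#3 F#4

C minor to B minor up is a major seventh, so every note moves up by that interval.
Eb3 to D4
D4 to C#5
C#3 to B#3
G3 to F#4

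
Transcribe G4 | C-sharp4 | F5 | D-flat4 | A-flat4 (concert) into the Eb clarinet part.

E4 A#3 D5 Bb3 F4

The Eb clarinet sounds a minor third above written, so the written part must be a minor third below concert — transpose each note down.
G4 becomes E4
C#4 becomes A#3
F5 becomes D5
Db4 becomes Bb3
Ab4 becomes F4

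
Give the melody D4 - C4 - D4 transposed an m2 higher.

Eb4 Db4 Eb4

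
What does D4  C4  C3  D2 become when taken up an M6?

B4 A4 A3 B2

D4 -> B4
C4 -> A4
C3 -> A3
D2 -> B2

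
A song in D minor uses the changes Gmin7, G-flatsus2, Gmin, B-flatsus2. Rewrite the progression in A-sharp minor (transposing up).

D minor up to A-sharp minor is an augmented fifth; each chord root moves by that interval while the quality stays the same.
Gmin7: root G up an augmented fifth → D#, giving D#min7.
G-flatsus2: root G-flat up an augmented fifth → D, giving Dsus2.
Gmin: root G up an augmented fifth → D#, giving D#min.
B-flatsus2: root B-flat up an augmented fifth → F#, giving F#sus2.

D#min7 Dsus2 D#min F#sus2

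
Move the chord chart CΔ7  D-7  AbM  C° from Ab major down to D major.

F#Δ7 G#-7 DM F#°

Ab major down to D major is a diminished fifth; each chord root moves by that interval while the quality stays the same.
CΔ7: root C down a diminished fifth → F#, giving F#Δ7.
D-7: root D down a diminished fifth → G#, giving G#-7.
AbM: root Ab down a diminished fifth → D, giving DM.
C°: root C down a diminished fifth → F#, giving F#°.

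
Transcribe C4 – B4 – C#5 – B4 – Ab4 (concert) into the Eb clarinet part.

A3 G#4 A#4 G#4 F4

Written C4 sounds as Eb4 on the Eb clarinet, so concert pitches are written a minor third down.
C4 to A3
B4 to G#4
C#5 to A#4
B4 to G#4
Ab4 to F4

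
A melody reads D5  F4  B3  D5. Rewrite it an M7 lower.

Eb4 Gb3 C3 Eb4

D5: a seventh down reaches E, and 11 semitones makes it Eb4.
F4 down a major seventh is Gb3.
B3: a seventh down reaches C, and 11 semitones makes it C3.
A major seventh down from D5 gives Eb4.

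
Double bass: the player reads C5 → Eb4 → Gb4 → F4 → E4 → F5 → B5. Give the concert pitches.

The double bass sounds a perfect octave below written, so transpose each written note down a perfect octave.
C5 becomes C4
Eb4 becomes Eb3
Gb4 becomes Gb3
F4 becomes F3
E4 becomes E3
F5 becomes F4
B5 becomes B4

C4 Eb3 Gb3 F3 E3 F4 B4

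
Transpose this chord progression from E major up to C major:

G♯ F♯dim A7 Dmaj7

E major up to C major is a minor sixth; each chord root moves by that interval while the quality stays the same.
G♯: root G♯ up a minor sixth → E, giving E.
F♯dim: root F♯ up a minor sixth → D, giving Ddim.
A7: root A up a minor sixth → F, giving F7.
Dmaj7: root D up a minor sixth → Bb, giving Bbmaj7.

E Ddim F7 Bbmaj7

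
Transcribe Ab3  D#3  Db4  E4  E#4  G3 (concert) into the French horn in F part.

The French horn in F sounds a perfect fifth below written, so the written part must be a perfect fifth above concert — transpose each note up.
Ab3 gives Eb4
D#3 gives A#3
Db4 gives Ab4
E4 gives B4
E#4 gives B#4
G3 gives D4

Eb4 A#3 Ab4 B4 B#4 D4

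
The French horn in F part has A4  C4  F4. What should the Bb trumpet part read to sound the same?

E4 G3 C4

First find concert pitch: the French horn in F sounds a perfect fifth below written, so A4 C4 F4 sounds D4 F3 Bb3.
Then write for Bb trumpet: it sounds a major second below written, so the part must be a major second above concert.
D4 → E4
F3 → G3
Bb3 → C4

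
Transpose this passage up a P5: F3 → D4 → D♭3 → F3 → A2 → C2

F3 to C4
D4 to A4
Db3 to Ab3
F3 to C4
A2 to E3
C2 to G2

C4 A4 Ab3 C4 E3 G2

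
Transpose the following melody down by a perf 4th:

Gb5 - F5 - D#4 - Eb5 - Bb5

Db5 C5 A#3 Bb4 F5

Gb5 → Db5
F5 → C5
D#4 → A#3
Eb5 → Bb4
Bb5 → F5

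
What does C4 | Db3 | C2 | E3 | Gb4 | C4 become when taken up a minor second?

C4 -> Db4
Db3 -> Ebb3
C2 -> Db2
E3 -> F3
Gb4 -> Abb4
C4 -> Db4

Db4 Ebb3 Db2 F3 Abb4 Db4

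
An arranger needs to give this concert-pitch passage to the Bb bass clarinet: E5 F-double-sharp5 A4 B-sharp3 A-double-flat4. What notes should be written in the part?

F#6 G##6 B5 C##5 Bbb5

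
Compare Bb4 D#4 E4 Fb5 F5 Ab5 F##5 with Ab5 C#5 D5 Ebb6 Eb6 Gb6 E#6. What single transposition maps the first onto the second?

up a minor seventh

From Bb4 to Ab5 is 7 letter names — a seventh of some quality.
Bb4 to Ab5 is 10 semitones, which makes it a minor seventh; the second version is higher, so the direction is up.
Checking another pair — F##5 → E#6 — gives the same interval.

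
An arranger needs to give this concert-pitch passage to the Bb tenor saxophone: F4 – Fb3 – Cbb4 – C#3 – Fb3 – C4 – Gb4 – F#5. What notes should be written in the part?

Written C4 sounds as Bb2 on the Bb tenor saxophone, so concert pitches are written a major ninth up.
F4 -> G5
Fb3 -> Gb4
Cbb4 -> Dbb5
C#3 -> D#4
Fb3 -> Gb4
C4 -> D5
Gb4 -> Ab5
F#5 -> G#6

G5 Gb4 Dbb5 D#4 Gb4 D5 Ab5 G#6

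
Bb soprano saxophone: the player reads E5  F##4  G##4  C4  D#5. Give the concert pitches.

D5 E#4 F##4 Bb3 C#5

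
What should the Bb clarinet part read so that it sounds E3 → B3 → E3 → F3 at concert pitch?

Written C4 sounds as Bb3 on the Bb clarinet, so concert pitches are written a major second up.
E3 becomes F#3
B3 becomes C#4
E3 becomes F#3
F3 becomes G3

F#3 C#4 F#3 G3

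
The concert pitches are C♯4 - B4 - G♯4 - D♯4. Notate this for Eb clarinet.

Written C4 sounds as Eb4 on the Eb clarinet, so concert pitches are written a minor third down.
C#4 → A#3
B4 → G#4
G#4 → E#4
D#4 → B#3

A#3 G#4 E#4 B#3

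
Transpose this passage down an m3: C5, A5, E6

A4 F#5 C#6

C5 becomes A4
A5 becomes F#5
E6 becomes C#6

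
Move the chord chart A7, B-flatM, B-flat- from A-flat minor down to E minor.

E#7 F#M F#-

A-flat minor down to E minor is a diminished fourth; each chord root moves by that interval while the quality stays the same.
A7: root A down a diminished fourth → E#, giving E#7.
B-flatM: root B-flat down a diminished fourth → F#, giving F#M.
B-flat-: root B-flat down a diminished fourth → F#, giving F#-.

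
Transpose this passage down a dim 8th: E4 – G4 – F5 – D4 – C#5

E4: an octave down reaches E, and 11 semitones makes it E#3.
G4: an octave down reaches G, and 11 semitones makes it G#3.
F5: an octave down reaches F, and 11 semitones makes it F#4.
A diminished octave down from D4 gives D#3.
C#5: an octave down reaches C, and 11 semitones makes it C##4.

E#3 G#3 F#4 D#3 C##4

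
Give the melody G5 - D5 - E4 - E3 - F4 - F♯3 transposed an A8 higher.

G5 becomes G#6
D5 becomes D#6
E4 becomes E#5
E3 becomes E#4
F4 becomes F#5
F#3 becomes F##4

G#6 D#6 E#5 E#4 F#5 F##4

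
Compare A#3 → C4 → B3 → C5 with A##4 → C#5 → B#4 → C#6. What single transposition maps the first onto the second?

up an augmented octave

Take the first pair: A#3 → A##4. A to A spans 8 letter names, so the interval is some kind of octave.
A#3 to A##4 is 13 semitones, which makes it an augmented octave; the second version is higher, so the direction is up.
Checking another pair — C5 → C#6 — gives the same interval.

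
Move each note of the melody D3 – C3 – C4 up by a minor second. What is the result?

D3: a second up reaches E, and 1 semitone makes it Eb3.
C3: a second up reaches D, and 1 semitone makes it Db3.
C4: a second up reaches D, and 1 semitone makes it Db4.

Eb3 Db3 Db4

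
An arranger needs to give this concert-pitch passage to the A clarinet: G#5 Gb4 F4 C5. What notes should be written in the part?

B5 Bbb4 Ab4 Eb5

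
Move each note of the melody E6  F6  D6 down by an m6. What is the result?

G#5 A5 F#5

E6: a sixth down reaches G, and 8 semitones makes it G#5.
F6: a sixth down reaches A, and 8 semitones makes it A5.
A minor sixth down from D6 gives F#5.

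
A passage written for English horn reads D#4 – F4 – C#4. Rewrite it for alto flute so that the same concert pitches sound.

C#4 Eb4 B3

First find concert pitch: the English horn sounds a perfect fifth below written, so D#4 F4 C#4 sounds G#3 Bb3 F#3.
Then write for alto flute: it sounds a perfect fourth below written, so the part must be a perfect fourth above concert.
G#3 → C#4
Bb3 → Eb4
F#3 → B3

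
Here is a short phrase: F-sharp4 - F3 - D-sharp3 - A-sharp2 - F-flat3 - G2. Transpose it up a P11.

F#4 -> B5
F3 -> Bb4
D#3 -> G#4
A#2 -> D#4
Fb3 -> Bbb4
G2 -> C4

B5 Bb4 G#4 D#4 Bbb4 C4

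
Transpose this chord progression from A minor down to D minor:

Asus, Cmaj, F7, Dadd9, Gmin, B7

A minor down to D minor is a perfect fifth; each chord root moves by that interval while the quality stays the same.
Asus: root A down a perfect fifth → D, giving Dsus.
Cmaj: root C down a perfect fifth → F, giving Fmaj.
F7: root F down a perfect fifth → Bb, giving Bb7.
Dadd9: root D down a perfect fifth → G, giving Gadd9.
Gmin: root G down a perfect fifth → C, giving Cmin.
B7: root B down a perfect fifth → E, giving E7.

Dsus Fmaj Bb7 Gadd9 Cmin E7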